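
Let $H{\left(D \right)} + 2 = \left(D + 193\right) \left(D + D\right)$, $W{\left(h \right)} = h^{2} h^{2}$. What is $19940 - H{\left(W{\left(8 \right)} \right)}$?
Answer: $-35115546$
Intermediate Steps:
$W{\left(h \right)} = h^{4}$
$H{\left(D \right)} = -2 + 2 D \left(193 + D\right)$ ($H{\left(D \right)} = -2 + \left(D + 193\right) \left(D + D\right) = -2 + \left(193 + D\right) 2 D = -2 + 2 D \left(193 + D\right)$)
$19940 - H{\left(W{\left(8 \right)} \right)} = 19940 - \left(-2 + 2 \left(8^{4}\right)^{2} + 386 \cdot 8^{4}\right) = 19940 - \left(-2 + 2 \cdot 4096^{2} + 386 \cdot 4096\right) = 19940 - \left(-2 + 2 \cdot 16777216 + 1581056\right) = 19940 - \left(-2 + 33554432 + 1581056\right) = 19940 - 35135486 = -35115546$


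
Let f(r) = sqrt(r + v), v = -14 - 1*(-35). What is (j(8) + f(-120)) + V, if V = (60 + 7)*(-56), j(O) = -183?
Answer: -3935 + 3*I*sqrt(11) ≈ -3935.0 + 9.9499*I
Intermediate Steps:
v = 21 (v = -14 + 35 = 21)
f(r) = sqrt(21 + r) (f(r) = sqrt(r + 21) = sqrt(21 + r))
V = -3752 (V = 67*(-56) = -3752)
(j(8) + f(-120)) + V = (-183 + sqrt(21 - 120)) - 3752 = (-183 + sqrt(-99)) - 3752 = (-183 + 3*I*sqrt(11)) - 3752 = -3935 + 3*I*sqrt(11)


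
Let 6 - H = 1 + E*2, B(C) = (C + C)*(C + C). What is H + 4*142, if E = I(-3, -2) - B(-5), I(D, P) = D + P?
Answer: 783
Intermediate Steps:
B(C) = 4*C**2 (B(C) = (2*C)*(2*C) = 4*C**2)
E = -105 (E = (-3 - 2) - 4*(-5)**2 = -5 - 4*25 = -5 - 1*100 = -5 - 100 = -105)
H = 215 (H = 6 - (1 - 105*2) = 6 - (1 - 210) = 6 - 1*(-209) = 6 + 209 = 215)
H + 4*142 = 215 + 4*142 = 215 + 568 = 783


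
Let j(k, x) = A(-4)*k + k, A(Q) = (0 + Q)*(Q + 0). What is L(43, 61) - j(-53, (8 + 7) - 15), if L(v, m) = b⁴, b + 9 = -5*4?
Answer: 708182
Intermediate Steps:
b = -29 (b = -9 - 5*4 = -9 - 20 = -29)
A(Q) = Q² (A(Q) = Q*Q = Q²)
L(v, m) = 707281 (L(v, m) = (-29)⁴ = 707281)
j(k, x) = 17*k (j(k, x) = (-4)²*k + k = 16*k + k = 17*k)
L(43, 61) - j(-53, (8 + 7) - 15) = 707281 - 17*(-53) = 707281 - 1*(-901) = 707281 + 901 = 708182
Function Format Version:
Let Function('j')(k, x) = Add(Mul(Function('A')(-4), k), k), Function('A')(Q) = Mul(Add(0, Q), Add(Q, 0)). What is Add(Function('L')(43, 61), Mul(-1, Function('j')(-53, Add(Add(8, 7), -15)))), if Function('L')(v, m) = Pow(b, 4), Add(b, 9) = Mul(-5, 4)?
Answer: 708182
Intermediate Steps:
b = -29 (b = Add(-9, Mul(-5, 4)) = Add(-9, -20) = -29)
Function('A')(Q) = Pow(Q, 2) (Function('A')(Q) = Mul(Q, Q) = Pow(Q, 2))
Function('L')(v, m) = 707281 (Function('L')(v, m) = Pow(-29, 4) = 707281)
Function('j')(k, x) = Mul(17, k) (Function('j')(k, x) = Add(Mul(Pow(-4, 2), k), k) = Add(Mul(16, k), k) = Mul(17, k))
Add(Function('L')(43, 61), Mul(-1, Function('j')(-53, Add(Add(8, 7), -15)))) = Add(707281, Mul(-1, Mul(17, -53))) = Add(707281, Mul(-1, -901)) = Add(707281, 901) = 708182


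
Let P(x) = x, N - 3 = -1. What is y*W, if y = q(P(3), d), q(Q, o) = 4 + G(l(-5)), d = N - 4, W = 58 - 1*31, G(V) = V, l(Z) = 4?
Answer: 216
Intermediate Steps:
N = 2 (N = 3 - 1 = 2)
W = 27 (W = 58 - 31 = 27)
d = -2 (d = 2 - 4 = -2)
q(Q, o) = 8 (q(Q, o) = 4 + 4 = 8)
y = 8
y*W = 8*27 = 216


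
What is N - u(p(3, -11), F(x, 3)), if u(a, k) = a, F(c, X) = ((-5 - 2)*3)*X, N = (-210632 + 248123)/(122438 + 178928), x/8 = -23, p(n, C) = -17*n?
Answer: 15407157/301366 ≈ 51.124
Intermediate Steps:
x = -184 (x = 8*(-23) = -184)
N = 37491/301366 ≈ 0.12440
F(c, X) = -21*X (F(c, X) = (-7*3)*X = -21*X)
N - u(p(3, -11), F(x, 3)) = 37491/301366 - (-17)*3 = 37491/301366 - 1*(-51) = 37491/301366 + 51 = 15407157/301366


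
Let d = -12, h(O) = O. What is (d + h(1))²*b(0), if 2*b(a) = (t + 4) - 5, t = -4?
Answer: -605/2 ≈ -302.50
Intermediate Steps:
b(a) = -5/2 (b(a) = ((-4 + 4) - 5)/2 = (0 - 5)/2 = (½)*(-5) = -5/2)
(d + h(1))²*b(0) = (-12 + 1)²*(-5/2) = (-11)²*(-5/2) = 121*(-5/2) = -605/2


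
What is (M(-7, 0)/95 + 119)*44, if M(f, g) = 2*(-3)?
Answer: 497156/95 ≈ 5233.2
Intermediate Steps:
M(f, g) = -6
(M(-7, 0)/95 + 119)*44 = (-6/95 + 119)*44 = (11299/95)*44 = 497156/95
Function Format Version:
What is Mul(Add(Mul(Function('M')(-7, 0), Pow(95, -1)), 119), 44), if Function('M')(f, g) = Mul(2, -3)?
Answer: Rational(497156, 95) ≈ 5233.2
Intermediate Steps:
Function('M')(f, g) = -6
Mul(Add(Mul(Function('M')(-7, 0), Pow(95, -1)), 119), 44) = Mul(Add(Mul(-6, Pow(95, -1)), 119), 44) = Mul(Add(Mul(-6, Rational(1, 95)), 119), 44) = Mul(Add(Rational(-6, 95), 119), 44) = Mul(Rational(11299, 95), 44) = Rational(497156, 95)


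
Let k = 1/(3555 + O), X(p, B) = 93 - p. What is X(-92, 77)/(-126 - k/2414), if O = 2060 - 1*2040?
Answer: -1596559250/1087386301 ≈ -1.4683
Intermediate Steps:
O = 20 (O = 2060 - 2040 = 20)
k = 1/3575 (k = 1/(3555 + 20) = 1/3575 ≈ 0.00027972)
X(-92, 77)/(-126 - k/2414) = (93 - 1*(-92))/(-126 - 1/(3575*2414)) = (93 + 92)/(-126 - 1/(3575*2414)) = 185/(-126 - 1*1/8630050) = 185/(-126 - 1/8630050) = 185/(-1087386301/8630050) = 185*(-8630050/1087386301) = -1596559250/1087386301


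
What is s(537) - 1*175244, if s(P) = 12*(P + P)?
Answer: -162356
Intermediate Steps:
s(P) = 24*P (s(P) = 12*(2*P) = 24*P)
s(537) - 1*175244 = 24*537 - 1*175244 = 12888 - 175244 = -162356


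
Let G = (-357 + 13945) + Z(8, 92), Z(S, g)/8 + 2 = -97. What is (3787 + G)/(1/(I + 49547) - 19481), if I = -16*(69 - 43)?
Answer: -814739373/957121010 ≈ -0.85124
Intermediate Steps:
Z(S, g) = -792 (Z(S, g) = -16 + 8*(-97) = -16 - 776 = -792)
I = -416 (I = -16*26 = -416)
G = 12796 (G = (-357 + 13945) - 792 = 13588 - 792 = 12796)
(3787 + G)/(1/(I + 49547) - 19481) = (3787 + 12796)/(1/(-416 + 49547) - 19481) = 16583/(1/49131 - 19481) = 16583/(-957121010/49131) = 16583*(-49131/957121010) = -814739373/957121010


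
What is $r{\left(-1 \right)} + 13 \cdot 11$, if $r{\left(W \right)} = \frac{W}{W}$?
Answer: $144$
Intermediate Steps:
$r{\left(W \right)} = 1$
$r{\left(-1 \right)} + 13 \cdot 11 = 1 + 13 \cdot 11 = 1 + 143 = 144$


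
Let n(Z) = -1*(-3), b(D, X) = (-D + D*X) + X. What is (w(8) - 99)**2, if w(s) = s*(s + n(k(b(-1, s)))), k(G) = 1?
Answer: 121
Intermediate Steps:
b(D, X) = X - D + D*X
n(Z) = 3
w(s) = s*(3 + s) (w(s) = s*(s + 3) = s*(3 + s))
(w(8) - 99)**2 = (8*(3 + 8) - 99)**2 = (8*11 - 99)**2 = (88 - 99)**2 = (-11)**2 = 121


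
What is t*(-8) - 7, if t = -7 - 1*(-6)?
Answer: 1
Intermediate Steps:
t = -1 (t = -7 + 6 = -1)
t*(-8) - 7 = -1*(-8) - 7 = 8 - 7 = 1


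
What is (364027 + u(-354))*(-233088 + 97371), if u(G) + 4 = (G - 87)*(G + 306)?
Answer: -52276966947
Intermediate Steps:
u(G) = -4 + (-87 + G)*(306 + G) (u(G) = -4 + (G - 87)*(G + 306) = -4 + (-87 + G)*(306 + G))
(364027 + u(-354))*(-233088 + 97371) = (364027 + (-26626 + (-354)**2 + 219*(-354)))*(-233088 + 97371) = (364027 + (-26626 + 125316 - 77526))*(-135717) = (364027 + 21164)*(-135717) = 385191*(-135717) = -52276966947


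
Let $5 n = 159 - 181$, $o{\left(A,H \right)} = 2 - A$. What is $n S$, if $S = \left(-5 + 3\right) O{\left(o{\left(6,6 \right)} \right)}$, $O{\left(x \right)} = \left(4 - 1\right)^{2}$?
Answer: $\frac{396}{5} \approx 79.2$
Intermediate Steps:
$O{\left(x \right)} = 9$ ($O{\left(x \right)} = 3^{2} = 9$)
$n = - \frac{22}{5}$ ($n = \frac{159 - 181}{5} = \frac{1}{5} \left(-22\right) = - \frac{22}{5} \approx -4.4$)
$S = -18$ ($S = \left(-5 + 3\right) 9 = \left(-2\right) 9 = -18$)
$n S = \left(- \frac{22}{5}\right) \left(-18\right) = \frac{396}{5}$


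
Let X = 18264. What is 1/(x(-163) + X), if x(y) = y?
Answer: 1/18101 ≈ 5.5246e-5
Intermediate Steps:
1/(x(-163) + X) = 1/(-163 + 18264) = 1/18101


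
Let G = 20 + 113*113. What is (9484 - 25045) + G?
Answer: -2772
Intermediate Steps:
G = 12789 (G = 20 + 12769 = 12789)
(9484 - 25045) + G = (9484 - 25045) + 12789 = -15561 + 12789 = -2772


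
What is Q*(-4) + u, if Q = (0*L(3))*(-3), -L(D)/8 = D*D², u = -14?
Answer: -14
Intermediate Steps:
L(D) = -8*D³ (L(D) = -8*D*D² = -8*D³)
Q = 0 (Q = (0*(-8*3³))*(-3) = (0*(-8*27))*(-3) = (0*(-216))*(-3) = 0*(-3) = 0)
Q*(-4) + u = 0*(-4) - 14 = 0 - 14 = -14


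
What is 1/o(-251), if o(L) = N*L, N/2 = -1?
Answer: 1/502 ≈ 0.0019920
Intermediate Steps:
N = -2 (N = 2*(-1) = -2)
o(L) = -2*L
1/o(-251) = 1/(-2*(-251)) = 1/502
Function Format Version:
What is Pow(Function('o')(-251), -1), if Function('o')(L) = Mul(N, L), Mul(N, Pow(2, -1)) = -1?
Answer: Rational(1, 502) ≈ 0.0019920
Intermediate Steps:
N = -2 (N = Mul(2, -1) = -2)
Function('o')(L) = Mul(-2, L)
Pow(Function('o')(-251), -1) = Pow(Mul(-2, -251), -1) = Pow(502, -1) = Rational(1, 502)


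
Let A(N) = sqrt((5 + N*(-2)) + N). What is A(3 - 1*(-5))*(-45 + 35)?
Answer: -10*I*sqrt(3) ≈ -17.32*I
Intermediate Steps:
A(N) = sqrt(5 - N) (A(N) = sqrt((5 - 2*N) + N) = sqrt(5 - N))
A(3 - 1*(-5))*(-45 + 35) = sqrt(5 - (3 - 1*(-5)))*(-45 + 35) = sqrt(5 - (3 + 5))*(-10) = sqrt(5 - 1*8)*(-10) = sqrt(5 - 8)*(-10) = sqrt(-3)*(-10) = (I*sqrt(3))*(-10) = -10*I*sqrt(3)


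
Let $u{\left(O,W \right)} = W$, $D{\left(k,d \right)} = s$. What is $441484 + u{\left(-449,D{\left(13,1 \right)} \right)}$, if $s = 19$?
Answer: $441503$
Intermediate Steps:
$D{\left(k,d \right)} = 19$
$441484 + u{\left(-449,D{\left(13,1 \right)} \right)} = 441484 + 19 = 441503$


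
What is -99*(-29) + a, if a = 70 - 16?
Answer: 2925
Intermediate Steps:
a = 54
-99*(-29) + a = -99*(-29) + 54 = 2871 + 54 = 2925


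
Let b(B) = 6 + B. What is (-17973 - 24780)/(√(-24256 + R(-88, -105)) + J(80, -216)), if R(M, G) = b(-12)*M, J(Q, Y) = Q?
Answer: -213765/1883 + 42753*I*√1483/7532 ≈ -113.52 + 218.59*I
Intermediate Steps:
R(M, G) = -6*M (R(M, G) = (6 - 12)*M = -6*M)
(-17973 - 24780)/(√(-24256 + R(-88, -105)) + J(80, -216)) = (-17973 - 24780)/(√(-24256 - 6*(-88)) + 80) = -42753/(√(-24256 + 528) + 80) = -42753/(√(-23728) + 80) = -42753/(4*I*√1483 + 80) = -42753/(80 + 4*I*√1483)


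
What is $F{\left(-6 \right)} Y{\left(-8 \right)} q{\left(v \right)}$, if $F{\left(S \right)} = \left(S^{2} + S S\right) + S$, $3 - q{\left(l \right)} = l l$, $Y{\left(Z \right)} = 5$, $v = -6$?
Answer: $-10890$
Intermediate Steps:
$q{\left(l \right)} = 3 - l^{2}$ ($q{\left(l \right)} = 3 - l l = 3 - l^{2}$)
$F{\left(S \right)} = S + 2 S^{2}$ ($F{\left(S \right)} = \left(S^{2} + S^{2}\right) + S = 2 S^{2} + S = S + 2 S^{2}$)
$F{\left(-6 \right)} Y{\left(-8 \right)} q{\left(v \right)} = - 6 \left(1 + 2 \left(-6\right)\right) 5 \left(3 - \left(-6\right)^{2}\right) = - 6 \left(1 - 12\right) 5 \left(3 - 36\right) = \left(-6\right) \left(-11\right) 5 \left(3 - 36\right) = 66 \cdot 5 \left(-33\right) = 330 \left(-33\right) = -10890$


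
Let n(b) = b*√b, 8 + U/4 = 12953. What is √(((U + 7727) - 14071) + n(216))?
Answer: 2*√(11359 + 324*√6) ≈ 220.48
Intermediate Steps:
U = 51780 (U = -32 + 4*12953 = -32 + 51812 = 51780)
n(b) = b^(3/2)
√(((U + 7727) - 14071) + n(216)) = √(((51780 + 7727) - 14071) + 216^(3/2)) = √((59507 - 14071) + 1296*√6) = √(45436 + 1296*√6)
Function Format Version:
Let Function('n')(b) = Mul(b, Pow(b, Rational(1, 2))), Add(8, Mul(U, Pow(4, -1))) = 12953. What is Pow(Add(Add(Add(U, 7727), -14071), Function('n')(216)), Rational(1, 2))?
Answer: Mul(2, Pow(Add(11359, Mul(324, Pow(6, Rational(1, 2)))), Rational(1, 2))) ≈ 220.48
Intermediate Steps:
U = 51780 (U = Add(-32, Mul(4, 12953)) = Add(-32, 51812) = 51780)
Function('n')(b) = Pow(b, Rational(3, 2))
Pow(Add(Add(Add(U, 7727), -14071), Function('n')(216)), Rational(1, 2)) = Pow(Add(Add(Add(51780, 7727), -14071), Pow(216, Rational(3, 2))), Rational(1, 2)) = Pow(Add(Add(59507, -14071), Mul(1296, Pow(6, Rational(1, 2)))), Rational(1, 2)) = Pow(Add(45436, Mul(1296, Pow(6, Rational(1, 2)))), Rational(1, 2))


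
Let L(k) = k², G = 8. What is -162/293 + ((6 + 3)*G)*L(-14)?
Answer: 4134654/293 ≈ 14111.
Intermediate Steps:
-162/293 + ((6 + 3)*G)*L(-14) = -162/293 + ((6 + 3)*8)*(-14)² = -162*1/293 + (9*8)*196 = -162/293 + 72*196 = -162/293 + 14112 = 4134654/293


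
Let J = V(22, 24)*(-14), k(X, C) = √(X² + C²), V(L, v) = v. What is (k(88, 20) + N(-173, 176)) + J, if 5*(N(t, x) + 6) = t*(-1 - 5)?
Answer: -672/5 + 4*√509 ≈ -44.156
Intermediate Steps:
N(t, x) = -6 - 6*t/5 (N(t, x) = -6 + (t*(-1 - 5))/5 = -6 + (t*(-6))/5 = -6 + (-6*t)/5 = -6 - 6*t/5)
k(X, C) = √(C² + X²)
J = -336 (J = 24*(-14) = -336)
(k(88, 20) + N(-173, 176)) + J = (√(20² + 88²) + (-6 - 6/5*(-173))) - 336 = (√(400 + 7744) + (-6 + 1038/5)) - 336 = (√8144 + 1008/5) - 336 = (4*√509 + 1008/5) - 336 = (1008/5 + 4*√509) - 336 = -672/5 + 4*√509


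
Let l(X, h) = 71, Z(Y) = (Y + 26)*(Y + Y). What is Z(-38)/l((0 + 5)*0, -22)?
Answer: 912/71 ≈ 12.845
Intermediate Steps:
Z(Y) = 2*Y*(26 + Y) (Z(Y) = (26 + Y)*(2*Y) = 2*Y*(26 + Y))
Z(-38)/l((0 + 5)*0, -22) = (2*(-38)*(26 - 38))/71 = (2*(-38)*(-12))*(1/71) = 912*(1/71) = 912/71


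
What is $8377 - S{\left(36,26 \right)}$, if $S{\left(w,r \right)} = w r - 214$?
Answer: $7655$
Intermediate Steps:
$S{\left(w,r \right)} = -214 + r w$ ($S{\left(w,r \right)} = r w - 214 = -214 + r w$)
$8377 - S{\left(36,26 \right)} = 8377 - \left(-214 + 26 \cdot 36\right) = 8377 - \left(-214 + 936\right) = 8377 - 722 = 7655$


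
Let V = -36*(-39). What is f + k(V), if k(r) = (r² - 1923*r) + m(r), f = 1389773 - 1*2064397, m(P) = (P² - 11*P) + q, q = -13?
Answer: 552459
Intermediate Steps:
m(P) = -13 + P² - 11*P (m(P) = (P² - 11*P) - 13 = -13 + P² - 11*P)
V = 1404
f = -674624 (f = 1389773 - 2064397 = -674624)
k(r) = -13 - 1934*r + 2*r² (k(r) = (r² - 1923*r) + (-13 + r² - 11*r) = -13 - 1934*r + 2*r²)
f + k(V) = -674624 + (-13 - 1934*1404 + 2*1404²) = -674624 + (-13 - 2715336 + 2*1971216) = -674624 + (-13 - 2715336 + 3942432) = -674624 + 1227083 = 552459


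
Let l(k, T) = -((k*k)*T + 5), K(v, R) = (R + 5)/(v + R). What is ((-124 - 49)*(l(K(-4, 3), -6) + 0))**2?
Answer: 4299031489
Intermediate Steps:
K(v, R) = (5 + R)/(R + v)
l(k, T) = -5 - T*k**2 (l(k, T) = -(k**2*T + 5) = -(T*k**2 + 5) = -(5 + T*k**2) = -5 - T*k**2)
((-124 - 49)*(l(K(-4, 3), -6) + 0))**2 = ((-124 - 49)*((-5 - 1*(-6)*((5 + 3)/(3 - 4))**2) + 0))**2 = (-173*((-5 - 1*(-6)*(8/(-1))**2) + 0))**2 = (-173*((-5 - 1*(-6)*(-1*8)**2) + 0))**2 = (-173*((-5 - 1*(-6)*(-8)**2) + 0))**2 = (-173*((-5 - 1*(-6)*64) + 0))**2 = (-173*((-5 + 384) + 0))**2 = (-173*(379 + 0))**2 = (-173*379)**2 = (-65567)**2 = 4299031489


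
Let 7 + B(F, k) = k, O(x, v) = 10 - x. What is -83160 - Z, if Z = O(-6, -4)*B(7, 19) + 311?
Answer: -83663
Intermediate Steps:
B(F, k) = -7 + k
Z = 503 (Z = (10 - 1*(-6))*(-7 + 19) + 311 = (10 + 6)*12 + 311 = 16*12 + 311 = 192 + 311 = 503)
-83160 - Z = -83160 - 1*503 = -83160 - 503 = -83663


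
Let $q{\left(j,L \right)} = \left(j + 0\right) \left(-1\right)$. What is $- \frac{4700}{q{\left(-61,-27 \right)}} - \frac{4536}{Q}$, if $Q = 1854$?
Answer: $- \frac{499472}{6283} \approx -79.496$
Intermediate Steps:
$q{\left(j,L \right)} = - j$ ($q{\left(j,L \right)} = j \left(-1\right) = - j$)
$- \frac{4700}{q{\left(-61,-27 \right)}} - \frac{4536}{Q} = - \frac{4700}{\left(-1\right) \left(-61\right)} - \frac{4536}{1854} = - \frac{4700}{61} - \frac{252}{103} = - \frac{499472}{6283}$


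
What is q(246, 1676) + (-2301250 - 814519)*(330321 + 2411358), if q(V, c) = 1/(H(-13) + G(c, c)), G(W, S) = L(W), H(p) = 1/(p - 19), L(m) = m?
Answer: -458139515769214249/53631 ≈ -8.5424e+12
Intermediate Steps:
H(p) = 1/(-19 + p)
G(W, S) = W
q(V, c) = 1/(-1/32 + c) (q(V, c) = 1/(1/(-19 - 13) + c) = 1/(1/(-32) + c) = 1/(-1/32 + c))
q(246, 1676) + (-2301250 - 814519)*(330321 + 2411358) = 32/(-1 + 32*1676) + (-2301250 - 814519)*(330321 + 2411358) = 32/(-1 + 53632) - 3115769*2741679 = 32/53631 - 8542438436151 = -458139515769214249/53631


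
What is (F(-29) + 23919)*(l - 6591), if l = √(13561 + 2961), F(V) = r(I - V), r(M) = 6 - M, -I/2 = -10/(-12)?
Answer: -157509521 + 71693*√16522/3 ≈ -1.5444e+8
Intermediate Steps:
I = -5/3 (I = -(-20)/(-12) = -(-20)*(-1)/12 = -2*⅚ = -5/3 ≈ -1.6667)
F(V) = 23/3 + V (F(V) = 6 - (-5/3 - V) = 6 + (5/3 + V) = 23/3 + V)
l = √16522 ≈ 128.54
(F(-29) + 23919)*(l - 6591) = ((23/3 - 29) + 23919)*(√16522 - 6591) = (-64/3 + 23919)*(-6591 + √16522) = 71693*(-6591 + √16522)/3 = -157509521 + 71693*√16522/3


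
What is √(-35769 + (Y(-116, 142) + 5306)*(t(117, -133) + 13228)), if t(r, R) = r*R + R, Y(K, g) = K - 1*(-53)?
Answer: I*√12965007 ≈ 3600.7*I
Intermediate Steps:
Y(K, g) = 53 + K (Y(K, g) = K + 53 = 53 + K)
t(r, R) = R + R*r (t(r, R) = R*r + R = R + R*r)
√(-35769 + (Y(-116, 142) + 5306)*(t(117, -133) + 13228)) = √(-35769 + ((53 - 116) + 5306)*(-133*(1 + 117) + 13228)) = √(-35769 + (-63 + 5306)*(-133*118 + 13228)) = √(-35769 + 5243*(-15694 + 13228)) = √(-35769 + 5243*(-2466)) = √(-35769 - 12929238) = √(-12965007) = I*√12965007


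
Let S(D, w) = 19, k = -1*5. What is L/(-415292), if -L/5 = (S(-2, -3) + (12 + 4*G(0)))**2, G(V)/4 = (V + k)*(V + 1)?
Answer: 12005/415292 ≈ 0.028907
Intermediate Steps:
k = -5
G(V) = 4*(1 + V)*(-5 + V) (G(V) = 4*((V - 5)*(V + 1)) = 4*((-5 + V)*(1 + V)) = 4*((1 + V)*(-5 + V)) = 4*(1 + V)*(-5 + V))
L = -12005 (L = -5*(19 + (12 + 4*(-20 - 16*0 + 4*0**2)))**2 = -5*(19 + (12 + 4*(-20 + 0 + 4*0)))**2 = -5*(19 + (12 + 4*(-20 + 0 + 0)))**2 = -5*(19 + (12 + 4*(-20)))**2 = -5*(19 + (12 - 80))**2 = -5*(19 - 68)**2 = -5*(-49)**2 = -5*2401 = -12005)
L/(-415292) = -12005/(-415292) = -12005*(-1/415292) = 12005/415292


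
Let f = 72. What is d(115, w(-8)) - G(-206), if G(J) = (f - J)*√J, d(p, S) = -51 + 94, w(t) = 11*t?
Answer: 43 - 278*I*√206 ≈ 43.0 - 3990.1*I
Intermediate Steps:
d(p, S) = 43
G(J) = √J*(72 - J) (G(J) = (72 - J)*√J = √J*(72 - J))
d(115, w(-8)) - G(-206) = 43 - √(-206)*(72 - 1*(-206)) = 43 - I*√206*(72 + 206) = 43 - I*√206*278 = 43 - 278*I*√206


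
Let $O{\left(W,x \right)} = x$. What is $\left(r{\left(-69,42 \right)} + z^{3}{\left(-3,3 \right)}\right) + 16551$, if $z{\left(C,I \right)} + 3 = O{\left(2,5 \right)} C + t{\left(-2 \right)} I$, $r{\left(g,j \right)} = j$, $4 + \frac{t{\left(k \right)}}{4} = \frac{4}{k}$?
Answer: $-712407$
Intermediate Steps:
$t{\left(k \right)} = -16 + \frac{16}{k}$ ($t{\left(k \right)} = -16 + 4 \frac{4}{k} = -16 + \frac{16}{k}$)
$z{\left(C,I \right)} = -3 - 24 I + 5 C$ ($z{\left(C,I \right)} = -3 + \left(5 C + \left(-16 + \frac{16}{-2}\right) I\right) = -3 + \left(5 C + \left(-16 + 16 \left(- \frac{1}{2}\right)\right) I\right) = -3 + \left(5 C + \left(-16 - 8\right) I\right) = -3 + \left(5 C - 24 I\right) = -3 + \left(- 24 I + 5 C\right) = -3 - 24 I + 5 C$)
$\left(r{\left(-69,42 \right)} + z^{3}{\left(-3,3 \right)}\right) + 16551 = \left(42 + \left(-3 - 72 + 5 \left(-3\right)\right)^{3}\right) + 16551 = \left(42 + \left(-3 - 72 - 15\right)^{3}\right) + 16551 = \left(42 + \left(-90\right)^{3}\right) + 16551 = \left(42 - 729000\right) + 16551 = -728958 + 16551 = -712407$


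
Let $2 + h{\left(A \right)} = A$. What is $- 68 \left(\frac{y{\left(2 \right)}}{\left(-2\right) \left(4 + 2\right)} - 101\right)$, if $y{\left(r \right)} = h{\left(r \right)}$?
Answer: $6868$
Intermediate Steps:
$h{\left(A \right)} = -2 + A$
$y{\left(r \right)} = -2 + r$
$- 68 \left(\frac{y{\left(2 \right)}}{\left(-2\right) \left(4 + 2\right)} - 101\right) = - 68 \left(\frac{-2 + 2}{\left(-2\right) \left(4 + 2\right)} - 101\right) = - 68 \left(\frac{0}{\left(-2\right) 6} - 101\right) = - 68 \left(\frac{0}{-12} - 101\right) = - 68 \left(0 \left(- \frac{1}{12}\right) - 101\right) = - 68 \left(0 - 101\right) = \left(-68\right) \left(-101\right) = 6868$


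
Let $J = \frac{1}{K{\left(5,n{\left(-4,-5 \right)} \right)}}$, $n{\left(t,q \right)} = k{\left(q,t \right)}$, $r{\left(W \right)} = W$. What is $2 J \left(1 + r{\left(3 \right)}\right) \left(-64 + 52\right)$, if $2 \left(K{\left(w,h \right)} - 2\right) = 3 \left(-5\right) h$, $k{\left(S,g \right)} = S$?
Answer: $- \frac{192}{79} \approx -2.4304$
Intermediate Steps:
$n{\left(t,q \right)} = q$
$K{\left(w,h \right)} = 2 - \frac{15 h}{2}$ ($K{\left(w,h \right)} = 2 + \frac{3 \left(-5\right) h}{2} = 2 + \frac{\left(-15\right) h}{2} = 2 - \frac{15 h}{2}$)
$J = \frac{2}{79}$ ($J = \frac{1}{2 - - \frac{75}{2}} = \frac{1}{2 + \frac{75}{2}} = \frac{1}{\frac{79}{2}} = \frac{2}{79} \approx 0.025316$)
$2 J \left(1 + r{\left(3 \right)}\right) \left(-64 + 52\right) = 2 \cdot \frac{2}{79} \left(1 + 3\right) \left(-64 + 52\right) = \frac{4}{79} \cdot 4 \left(-12\right) = \frac{16}{79} \left(-12\right) = - \frac{192}{79}$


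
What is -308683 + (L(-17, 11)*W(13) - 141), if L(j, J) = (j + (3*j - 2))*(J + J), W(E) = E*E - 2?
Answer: -566004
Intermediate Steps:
W(E) = -2 + E**2 (W(E) = E**2 - 2 = -2 + E**2)
L(j, J) = 2*J*(-2 + 4*j) (L(j, J) = (j + (-2 + 3*j))*(2*J) = (-2 + 4*j)*(2*J) = 2*J*(-2 + 4*j))
-308683 + (L(-17, 11)*W(13) - 141) = -308683 + ((4*11*(-1 + 2*(-17)))*(-2 + 13**2) - 141) = -308683 + ((4*11*(-1 - 34))*(-2 + 169) - 141) = -308683 + ((4*11*(-35))*167 - 141) = -308683 + (-1540*167 - 141) = -308683 + (-257180 - 141) = -308683 - 257321 = -566004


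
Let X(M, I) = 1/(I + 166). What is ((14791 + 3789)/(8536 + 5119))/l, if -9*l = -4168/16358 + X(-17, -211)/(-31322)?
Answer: 385549746537240/8021954687111 ≈ 48.062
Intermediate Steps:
X(M, I) = 1/(166 + I)
l = 2937368981/103753968390 (l = -(-4168/16358 + 1/((166 - 211)*(-31322)))/9 = -(-4168*1/16358 - 1/31322/(-45))/9 = -(-2084/8179 - 1/45*(-1/31322))/9 = -(-2084/8179 + 1/1409490)/9 = -⅑*(-2937368981/11528218710) = 2937368981/103753968390 ≈ 0.028311)
((14791 + 3789)/(8536 + 5119))/l = ((14791 + 3789)/(8536 + 5119))/(2937368981/103753968390) = (18580/13655)*(103753968390/2937368981) = (18580*(1/13655))*(103753968390/2937368981) = (3716/2731)*(103753968390/2937368981) = 385549746537240/8021954687111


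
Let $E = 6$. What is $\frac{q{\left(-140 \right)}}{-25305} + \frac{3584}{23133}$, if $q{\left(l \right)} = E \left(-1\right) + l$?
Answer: $\frac{10452282}{65042285} \approx 0.1607$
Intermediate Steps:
$q{\left(l \right)} = -6 + l$ ($q{\left(l \right)} = 6 \left(-1\right) + l = -6 + l$)
$\frac{q{\left(-140 \right)}}{-25305} + \frac{3584}{23133} = \frac{-6 - 140}{-25305} + \frac{3584}{23133} = \left(-146\right) \left(- \frac{1}{25305}\right) + 3584 \cdot \frac{1}{23133} = \frac{146}{25305} + \frac{3584}{23133} = \frac{10452282}{65042285}$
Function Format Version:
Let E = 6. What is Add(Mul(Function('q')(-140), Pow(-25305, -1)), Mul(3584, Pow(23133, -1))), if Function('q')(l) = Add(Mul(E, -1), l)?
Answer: Rational(10452282, 65042285) ≈ 0.16070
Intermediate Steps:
Function('q')(l) = Add(-6, l) (Function('q')(l) = Add(Mul(6, -1), l) = Add(-6, l))
Add(Mul(Function('q')(-140), Pow(-25305, -1)), Mul(3584, Pow(23133, -1))) = Add(Mul(Add(-6, -140), Pow(-25305, -1)), Mul(3584, Pow(23133, -1))) = Add(Mul(-146, Rational(-1, 25305)), Mul(3584, Rational(1, 23133))) = Add(Rational(146, 25305), Rational(3584, 23133)) = Rational(10452282, 65042285)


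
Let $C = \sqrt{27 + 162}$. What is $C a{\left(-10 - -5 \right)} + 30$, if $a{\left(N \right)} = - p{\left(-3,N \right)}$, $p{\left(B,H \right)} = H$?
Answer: $30 + 15 \sqrt{21} \approx 98.739$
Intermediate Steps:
$a{\left(N \right)} = - N$
$C = 3 \sqrt{21}$ ($C = \sqrt{189} = 3 \sqrt{21} \approx 13.748$)
$C a{\left(-10 - -5 \right)} + 30 = 3 \sqrt{21} \left(- (-10 - -5)\right) + 30 = 3 \sqrt{21} \left(- (-10 + 5)\right) + 30 = 3 \sqrt{21} \left(\left(-1\right) \left(-5\right)\right) + 30 = 3 \sqrt{21} \cdot 5 + 30 = 15 \sqrt{21} + 30 = 30 + 15 \sqrt{21}$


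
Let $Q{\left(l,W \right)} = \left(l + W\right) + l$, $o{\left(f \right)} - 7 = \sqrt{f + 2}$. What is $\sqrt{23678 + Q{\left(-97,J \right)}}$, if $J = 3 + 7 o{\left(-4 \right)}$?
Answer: $\sqrt{23536 + 7 i \sqrt{2}} \approx 153.41 + 0.0323 i$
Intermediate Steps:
$o{\left(f \right)} = 7 + \sqrt{2 + f}$ ($o{\left(f \right)} = 7 + \sqrt{f + 2} = 7 + \sqrt{2 + f}$)
$J = 52 + 7 i \sqrt{2}$ ($J = 3 + 7 \left(7 + \sqrt{2 - 4}\right) = 3 + 7 \left(7 + \sqrt{-2}\right) = 3 + 7 \left(7 + i \sqrt{2}\right) = 3 + \left(49 + 7 i \sqrt{2}\right) = 52 + 7 i \sqrt{2} \approx 52.0 + 9.8995 i$)
$Q{\left(l,W \right)} = W + 2 l$ ($Q{\left(l,W \right)} = \left(W + l\right) + l = W + 2 l$)
$\sqrt{23678 + Q{\left(-97,J \right)}} = \sqrt{23678 + \left(\left(52 + 7 i \sqrt{2}\right) + 2 \left(-97\right)\right)} = \sqrt{23678 - \left(142 - 7 i \sqrt{2}\right)} = \sqrt{23536 + 7 i \sqrt{2}}$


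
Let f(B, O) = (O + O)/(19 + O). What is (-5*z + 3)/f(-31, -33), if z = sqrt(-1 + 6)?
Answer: 7/11 - 35*sqrt(5)/33 ≈ -1.7352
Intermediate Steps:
f(B, O) = 2*O/(19 + O) (f(B, O) = (2*O)/(19 + O) = 2*O/(19 + O))
z = sqrt(5) ≈ 2.2361
(-5*z + 3)/f(-31, -33) = (-5*sqrt(5) + 3)/((2*(-33)/(19 - 33))) = (3 - 5*sqrt(5))/((2*(-33)/(-14))) = (3 - 5*sqrt(5))/((2*(-33)*(-1/14))) = (3 - 5*sqrt(5))/(33/7) = (3 - 5*sqrt(5))*(7/33) = 7/11 - 35*sqrt(5)/33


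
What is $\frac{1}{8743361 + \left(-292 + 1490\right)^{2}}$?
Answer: $\frac{1}{10178565} \approx 9.8246 \cdot 10^{-8}$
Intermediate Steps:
$\frac{1}{8743361 + \left(-292 + 1490\right)^{2}} = \frac{1}{8743361 + 1198^{2}} = \frac{1}{8743361 + 1435204} = \frac{1}{10178565}$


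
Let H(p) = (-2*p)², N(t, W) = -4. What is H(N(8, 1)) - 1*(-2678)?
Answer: 2742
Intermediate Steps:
H(p) = 4*p²
H(N(8, 1)) - 1*(-2678) = 4*(-4)² - 1*(-2678) = 4*16 + 2678 = 64 + 2678 = 2742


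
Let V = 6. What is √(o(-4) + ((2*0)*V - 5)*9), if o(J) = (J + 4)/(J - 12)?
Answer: 3*I*√5 ≈ 6.7082*I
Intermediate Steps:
o(J) = (4 + J)/(-12 + J)
√(o(-4) + ((2*0)*V - 5)*9) = √((4 - 4)/(-12 - 4) + ((2*0)*6 - 5)*9) = √(0/(-16) + (0*6 - 5)*9) = √(-1/16*0 + (0 - 5)*9) = √(0 - 5*9) = √(0 - 45) = √(-45) = 3*I*√5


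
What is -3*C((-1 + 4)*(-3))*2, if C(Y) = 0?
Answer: 0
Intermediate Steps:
-3*C((-1 + 4)*(-3))*2 = -3*0*2 = 0*2 = 0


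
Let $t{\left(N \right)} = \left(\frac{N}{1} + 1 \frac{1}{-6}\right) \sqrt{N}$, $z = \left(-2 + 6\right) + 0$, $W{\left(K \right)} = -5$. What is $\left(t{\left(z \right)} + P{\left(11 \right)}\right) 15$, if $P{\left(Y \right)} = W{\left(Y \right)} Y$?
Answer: $-710$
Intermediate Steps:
$z = 4$ ($z = 4 + 0 = 4$)
$P{\left(Y \right)} = - 5 Y$
$t{\left(N \right)} = \sqrt{N} \left(- \frac{1}{6} + N\right)$ ($t{\left(N \right)} = \left(N 1 + 1 \left(- \frac{1}{6}\right)\right) \sqrt{N} = \left(N - \frac{1}{6}\right) \sqrt{N} = \left(- \frac{1}{6} + N\right) \sqrt{N} = \sqrt{N} \left(- \frac{1}{6} + N\right)$)
$\left(t{\left(z \right)} + P{\left(11 \right)}\right) 15 = \left(\sqrt{4} \left(- \frac{1}{6} + 4\right) - 55\right) 15 = \left(2 \cdot \frac{23}{6} - 55\right) 15 = \left(\frac{23}{3} - 55\right) 15 = \left(- \frac{142}{3}\right) 15 = -710$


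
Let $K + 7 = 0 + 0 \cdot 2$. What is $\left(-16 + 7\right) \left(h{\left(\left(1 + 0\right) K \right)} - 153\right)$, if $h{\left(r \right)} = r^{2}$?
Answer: $936$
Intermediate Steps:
$K = -7$ ($K = -7 + \left(0 + 0 \cdot 2\right) = -7 + \left(0 + 0\right) = -7 + 0 = -7$)
$\left(-16 + 7\right) \left(h{\left(\left(1 + 0\right) K \right)} - 153\right) = \left(-16 + 7\right) \left(\left(\left(1 + 0\right) \left(-7\right)\right)^{2} - 153\right) = - 9 \left(\left(1 \left(-7\right)\right)^{2} - 153\right) = - 9 \left(\left(-7\right)^{2} - 153\right) = - 9 \left(49 - 153\right) = \left(-9\right) \left(-104\right) = 936$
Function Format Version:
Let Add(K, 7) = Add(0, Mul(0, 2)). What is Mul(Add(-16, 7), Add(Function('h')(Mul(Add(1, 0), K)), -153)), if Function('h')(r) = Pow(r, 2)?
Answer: 936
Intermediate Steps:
K = -7 (K = Add(-7, Add(0, Mul(0, 2))) = Add(-7, Add(0, 0)) = Add(-7, 0) = -7)
Mul(Add(-16, 7), Add(Function('h')(Mul(Add(1, 0), K)), -153)) = Mul(Add(-16, 7), Add(Pow(Mul(Add(1, 0), -7), 2), -153)) = Mul(-9, Add(Pow(Mul(1, -7), 2), -153)) = Mul(-9, Add(Pow(-7, 2), -153)) = Mul(-9, Add(49, -153)) = Mul(-9, -104) = 936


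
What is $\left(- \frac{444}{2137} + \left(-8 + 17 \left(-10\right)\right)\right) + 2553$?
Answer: $\frac{5074931}{2137} \approx 2374.8$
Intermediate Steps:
$\left(- \frac{444}{2137} + \left(-8 + 17 \left(-10\right)\right)\right) + 2553 = \left(\left(-444\right) \frac{1}{2137} - 178\right) + 2553 = \left(- \frac{444}{2137} - 178\right) + 2553 = - \frac{380830}{2137} + 2553 = \frac{5074931}{2137}$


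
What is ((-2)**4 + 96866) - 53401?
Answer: 43481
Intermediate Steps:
((-2)**4 + 96866) - 53401 = (16 + 96866) - 53401 = 96882 - 53401 = 43481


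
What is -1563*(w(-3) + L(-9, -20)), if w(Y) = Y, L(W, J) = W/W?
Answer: 3126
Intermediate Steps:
L(W, J) = 1
-1563*(w(-3) + L(-9, -20)) = -1563*(-3 + 1) = -1563*(-2) = 3126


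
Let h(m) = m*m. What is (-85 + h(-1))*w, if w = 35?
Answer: -2940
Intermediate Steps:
h(m) = m**2
(-85 + h(-1))*w = (-85 + (-1)**2)*35 = (-85 + 1)*35 = -84*35 = -2940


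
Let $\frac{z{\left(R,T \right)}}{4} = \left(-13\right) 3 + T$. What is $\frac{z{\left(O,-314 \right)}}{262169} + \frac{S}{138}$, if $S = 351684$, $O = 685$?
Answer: $\frac{15366741290}{6029887} \approx 2548.4$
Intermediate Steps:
$z{\left(R,T \right)} = -156 + 4 T$ ($z{\left(R,T \right)} = 4 \left(\left(-13\right) 3 + T\right) = 4 \left(-39 + T\right) = -156 + 4 T$)
$\frac{z{\left(O,-314 \right)}}{262169} + \frac{S}{138} = \frac{-156 + 4 \left(-314\right)}{262169} + \frac{351684}{138} = \left(-156 - 1256\right) \frac{1}{262169} + 351684 \cdot \frac{1}{138} = \left(-1412\right) \frac{1}{262169} + \frac{58614}{23} = - \frac{1412}{262169} + \frac{58614}{23} = \frac{15366741290}{6029887}$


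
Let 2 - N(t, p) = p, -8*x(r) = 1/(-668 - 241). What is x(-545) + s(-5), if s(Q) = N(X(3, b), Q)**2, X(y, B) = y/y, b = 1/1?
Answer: 356329/7272 ≈ 49.000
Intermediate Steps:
b = 1
x(r) = 1/7272 (x(r) = -1/(8*(-668 - 241)) = -1/8/(-909) = -1/8*(-1/909) = 1/7272)
X(y, B) = 1
N(t, p) = 2 - p
s(Q) = (2 - Q)**2
x(-545) + s(-5) = 1/7272 + (-2 - 5)**2 = 1/7272 + (-7)**2 = 1/7272 + 49 = 356329/7272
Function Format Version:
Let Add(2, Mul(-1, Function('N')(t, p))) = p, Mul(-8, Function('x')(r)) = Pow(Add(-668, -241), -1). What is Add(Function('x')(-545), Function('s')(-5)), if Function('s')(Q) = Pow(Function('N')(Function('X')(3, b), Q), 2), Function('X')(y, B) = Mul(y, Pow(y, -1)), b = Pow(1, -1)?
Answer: Rational(356329, 7272) ≈ 49.000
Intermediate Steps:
b = 1
Function('x')(r) = Rational(1, 7272) (Function('x')(r) = Mul(Rational(-1, 8), Pow(Add(-668, -241), -1)) = Mul(Rational(-1, 8), Pow(-909, -1)) = Mul(Rational(-1, 8), Rational(-1, 909)) = Rational(1, 7272))
Function('X')(y, B) = 1
Function('N')(t, p) = Add(2, Mul(-1, p))
Function('s')(Q) = Pow(Add(2, Mul(-1, Q)), 2)
Add(Function('x')(-545), Function('s')(-5)) = Add(Rational(1, 7272), Pow(Add(-2, -5), 2)) = Add(Rational(1, 7272), Pow(-7, 2)) = Add(Rational(1, 7272), 49) = Rational(356329, 7272)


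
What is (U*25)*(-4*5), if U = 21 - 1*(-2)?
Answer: -11500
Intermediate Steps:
U = 23 (U = 21 + 2 = 23)
(U*25)*(-4*5) = (23*25)*(-4*5) = 575*(-20) = -11500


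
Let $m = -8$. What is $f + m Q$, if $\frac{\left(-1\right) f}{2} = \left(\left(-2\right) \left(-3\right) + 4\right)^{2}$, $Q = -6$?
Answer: $-152$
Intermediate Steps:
$f = -200$ ($f = - 2 \left(\left(-2\right) \left(-3\right) + 4\right)^{2} = - 2 \left(6 + 4\right)^{2} = - 2 \cdot 10^{2} = \left(-2\right) 100 = -200$)
$f + m Q = -200 - -48 = -200 + 48 = -152$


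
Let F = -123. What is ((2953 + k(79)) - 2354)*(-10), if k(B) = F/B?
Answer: -471980/79 ≈ -5974.4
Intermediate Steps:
k(B) = -123/B
((2953 + k(79)) - 2354)*(-10) = ((2953 - 123/79) - 2354)*(-10) = (233164/79 - 2354)*(-10) = (47198/79)*(-10) = -471980/79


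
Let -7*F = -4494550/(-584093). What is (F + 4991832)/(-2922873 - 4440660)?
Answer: -20409854404082/30106916563983 ≈ -0.67791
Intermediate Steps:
F = -4494550/4088651 (F = -(-4494550)/(7*(-584093)) = -(-4494550)*(-1)/(7*584093) = -⅐*4494550/584093 = -4494550/4088651 ≈ -1.0993)
(F + 4991832)/(-2922873 - 4440660) = (-4494550/4088651 + 4991832)/(-2922873 - 4440660) = (20409854404082/4088651)/(-7363533) = (20409854404082/4088651)*(-1/7363533) = -20409854404082/30106916563983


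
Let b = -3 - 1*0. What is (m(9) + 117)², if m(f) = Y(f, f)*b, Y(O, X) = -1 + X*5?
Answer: 225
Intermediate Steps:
b = -3 (b = -3 + 0 = -3)
Y(O, X) = -1 + 5*X
m(f) = 3 - 15*f (m(f) = (-1 + 5*f)*(-3) = 3 - 15*f)
(m(9) + 117)² = ((3 - 15*9) + 117)² = ((3 - 135) + 117)² = (-132 + 117)² = (-15)² = 225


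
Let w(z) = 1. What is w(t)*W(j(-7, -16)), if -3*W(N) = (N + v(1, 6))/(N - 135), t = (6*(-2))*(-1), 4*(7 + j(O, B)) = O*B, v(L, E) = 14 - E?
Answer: 29/342 ≈ 0.084795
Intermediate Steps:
j(O, B) = -7 + B*O/4 (j(O, B) = -7 + (O*B)/4 = -7 + (B*O)/4 = -7 + B*O/4)
t = 12 (t = -12*(-1) = 12)
W(N) = -(8 + N)/(3*(-135 + N)) (W(N) = -(N + (14 - 1*6))/(3*(N - 135)) = -(N + (14 - 6))/(3*(-135 + N)) = -(N + 8)/(3*(-135 + N)) = -(8 + N)/(3*(-135 + N)))
w(t)*W(j(-7, -16)) = 1*((-8 - (-7 + (¼)*(-16)*(-7)))/(3*(-135 + (-7 + (¼)*(-16)*(-7))))) = 1*((-8 - (-7 + 28))/(3*(-135 + (-7 + 28)))) = 1*((-8 - 1*21)/(3*(-135 + 21))) = 1*((⅓)*(-8 - 21)/(-114)) = 1*((⅓)*(-1/114)*(-29)) = 1*(29/342) = 29/342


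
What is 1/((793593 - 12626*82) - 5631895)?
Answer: -1/5873634 ≈ -1.7025e-7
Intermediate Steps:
1/((793593 - 12626*82) - 5631895) = 1/((793593 - 1*1035332) - 5631895) = 1/((793593 - 1035332) - 5631895) = 1/(-241739 - 5631895) = 1/(-5873634) = -1/5873634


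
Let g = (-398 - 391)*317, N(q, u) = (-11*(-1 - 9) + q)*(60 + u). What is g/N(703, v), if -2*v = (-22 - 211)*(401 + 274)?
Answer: -166742/42654045 ≈ -0.0039092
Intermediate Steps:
v = 157275/2 (v = -(-22 - 211)*(401 + 274)/2 = -(-233)*675/2 = -½*(-157275) = 157275/2 ≈ 78638.)
N(q, u) = (60 + u)*(110 + q) (N(q, u) = (-11*(-10) + q)*(60 + u) = (110 + q)*(60 + u) = (60 + u)*(110 + q))
g = -250113 (g = -789*317 = -250113)
g/N(703, v) = -250113/(6600 + 60*703 + 110*(157275/2) + 703*(157275/2)) = -250113/(6600 + 42180 + 8650125 + 110564325/2) = -250113/127962135/2 = -250113*2/127962135 = -166742/42654045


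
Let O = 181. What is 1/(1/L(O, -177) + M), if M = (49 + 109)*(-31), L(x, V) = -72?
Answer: -72/352657 ≈ -0.00020416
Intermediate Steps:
M = -4898 (M = 158*(-31) = -4898)
1/(1/L(O, -177) + M) = 1/(1/(-72) - 4898) = 1/(-1/72 - 4898) = 1/(-352657/72) = -72/352657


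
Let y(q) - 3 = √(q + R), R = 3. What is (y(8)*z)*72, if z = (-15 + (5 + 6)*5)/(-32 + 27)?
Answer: -1728 - 576*√11 ≈ -3638.4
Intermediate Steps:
y(q) = 3 + √(3 + q) (y(q) = 3 + √(q + 3) = 3 + √(3 + q))
z = -8 (z = (-15 + 11*5)/(-5) = (-15 + 55)*(-⅕) = 40*(-⅕) = -8)
(y(8)*z)*72 = ((3 + √(3 + 8))*(-8))*72 = ((3 + √11)*(-8))*72 = (-24 - 8*√11)*72 = -1728 - 576*√11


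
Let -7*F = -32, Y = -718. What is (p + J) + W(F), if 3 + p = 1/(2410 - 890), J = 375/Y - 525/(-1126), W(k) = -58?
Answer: -18757300123/307217840 ≈ -61.055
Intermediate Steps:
F = 32/7 (F = -1/7*(-32) = 32/7 ≈ 4.5714)
J = -11325/202117 (J = 375/(-718) - 525/(-1126) = 375*(-1/718) - 525*(-1/1126) = -375/718 + 525/1126 = -11325/202117 ≈ -0.056032)
p = -4559/1520 (p = -3 + 1/(2410 - 890) = -3 + 1/1520 = -4559/1520 ≈ -2.9993)
(p + J) + W(F) = (-4559/1520 - 11325/202117) - 58 = -938665403/307217840 - 58 = -18757300123/307217840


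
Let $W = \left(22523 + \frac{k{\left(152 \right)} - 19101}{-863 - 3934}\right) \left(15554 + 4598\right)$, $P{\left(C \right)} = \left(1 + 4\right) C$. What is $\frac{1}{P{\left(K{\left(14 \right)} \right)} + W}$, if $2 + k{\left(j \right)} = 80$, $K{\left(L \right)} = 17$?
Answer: $\frac{1599}{725887629851} \approx 2.2028 \cdot 10^{-9}$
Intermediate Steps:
$P{\left(C \right)} = 5 C$
$k{\left(j \right)} = 78$ ($k{\left(j \right)} = -2 + 80 = 78$)
$W = \frac{725887493936}{1599}$ ($W = \left(22523 + \frac{78 - 19101}{-863 - 3934}\right) \left(15554 + 4598\right) = \left(22523 - \frac{19023}{-4797}\right) 20152 = \left(22523 - - \frac{6341}{1599}\right) 20152 = \left(22523 + \frac{6341}{1599}\right) 20152 = \frac{36020618}{1599} \cdot 20152 = \frac{725887493936}{1599} \approx 4.5396 \cdot 10^{8}$)
$\frac{1}{P{\left(K{\left(14 \right)} \right)} + W} = \frac{1}{5 \cdot 17 + \frac{725887493936}{1599}} = \frac{1}{85 + \frac{725887493936}{1599}} = \frac{1}{\frac{725887629851}{1599}} = \frac{1599}{725887629851}$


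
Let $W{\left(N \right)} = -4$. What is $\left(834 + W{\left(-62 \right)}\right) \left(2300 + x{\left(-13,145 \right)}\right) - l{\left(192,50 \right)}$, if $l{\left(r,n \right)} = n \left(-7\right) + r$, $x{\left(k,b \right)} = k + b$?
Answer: $2018718$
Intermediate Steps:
$x{\left(k,b \right)} = b + k$
$l{\left(r,n \right)} = r - 7 n$ ($l{\left(r,n \right)} = - 7 n + r = r - 7 n$)
$\left(834 + W{\left(-62 \right)}\right) \left(2300 + x{\left(-13,145 \right)}\right) - l{\left(192,50 \right)} = \left(834 - 4\right) \left(2300 + \left(145 - 13\right)\right) - \left(192 - 350\right) = 830 \left(2300 + 132\right) - \left(192 - 350\right) = 830 \cdot 2432 - -158 = 2018560 + 158 = 2018718$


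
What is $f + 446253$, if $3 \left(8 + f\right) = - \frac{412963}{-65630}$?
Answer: $\frac{87861591013}{196890} \approx 4.4625 \cdot 10^{5}$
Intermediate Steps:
$f = - \frac{1162157}{196890}$ ($f = -8 + \frac{\left(-412963\right) \frac{1}{-65630}}{3} = -8 + \frac{\left(-412963\right) \left(- \frac{1}{65630}\right)}{3} = -8 + \frac{1}{3} \cdot \frac{412963}{65630} = -8 + \frac{412963}{196890} = - \frac{1162157}{196890} \approx -5.9026$)
$f + 446253 = - \frac{1162157}{196890} + 446253 = \frac{87861591013}{196890}$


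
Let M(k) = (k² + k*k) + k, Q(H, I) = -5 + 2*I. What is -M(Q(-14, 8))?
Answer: -253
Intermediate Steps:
M(k) = k + 2*k² (M(k) = (k² + k²) + k = 2*k² + k = k + 2*k²)
-M(Q(-14, 8)) = -(-5 + 2*8)*(1 + 2*(-5 + 2*8)) = -(-5 + 16)*(1 + 2*(-5 + 16)) = -11*(1 + 2*11) = -11*(1 + 22) = -11*23 = -1*253 = -253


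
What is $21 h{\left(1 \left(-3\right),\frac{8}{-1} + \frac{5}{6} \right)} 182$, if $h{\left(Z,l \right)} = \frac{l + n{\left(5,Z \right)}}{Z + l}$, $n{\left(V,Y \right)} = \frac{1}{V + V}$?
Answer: $\frac{810264}{305} \approx 2656.6$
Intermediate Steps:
$n{\left(V,Y \right)} = \frac{1}{2 V}$
$h{\left(Z,l \right)} = \frac{\frac{1}{10} + l}{Z + l}$ ($h{\left(Z,l \right)} = \frac{l + \frac{1}{2 \cdot 5}}{Z + l} = \frac{l + \frac{1}{2} \cdot \frac{1}{5}}{Z + l} = \frac{l + \frac{1}{10}}{Z + l} = \frac{\frac{1}{10} + l}{Z + l}$)
$21 h{\left(1 \left(-3\right),\frac{8}{-1} + \frac{5}{6} \right)} 182 = 21 \frac{\frac{1}{10} + \left(\frac{8}{-1} + \frac{5}{6}\right)}{1 \left(-3\right) + \left(\frac{8}{-1} + \frac{5}{6}\right)} 182 = 21 \frac{\frac{1}{10} + \left(8 \left(-1\right) + 5 \cdot \frac{1}{6}\right)}{-3 + \left(8 \left(-1\right) + 5 \cdot \frac{1}{6}\right)} 182 = 21 \frac{\frac{1}{10} + \left(-8 + \frac{5}{6}\right)}{-3 + \left(-8 + \frac{5}{6}\right)} 182 = 21 \frac{\frac{1}{10} - \frac{43}{6}}{-3 - \frac{43}{6}} \cdot 182 = 21 \frac{1}{- \frac{61}{6}} \left(- \frac{106}{15}\right) 182 = 21 \left(\left(- \frac{6}{61}\right) \left(- \frac{106}{15}\right)\right) 182 = 21 \cdot \frac{212}{305} \cdot 182 = \frac{4452}{305} \cdot 182 = \frac{810264}{305}$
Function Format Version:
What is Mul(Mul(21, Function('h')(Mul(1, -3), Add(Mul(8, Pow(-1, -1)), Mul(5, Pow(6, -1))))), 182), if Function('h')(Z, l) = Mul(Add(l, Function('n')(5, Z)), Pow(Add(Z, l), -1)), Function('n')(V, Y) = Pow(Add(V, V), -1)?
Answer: Rational(810264, 305) ≈ 2656.6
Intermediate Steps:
Function('n')(V, Y) = Mul(Rational(1, 2), Pow(V, -1)) (Function('n')(V, Y) = Pow(Mul(2, V), -1) = Mul(Rational(1, 2), Pow(V, -1)))
Function('h')(Z, l) = Mul(Pow(Add(Z, l), -1), Add(Rational(1, 10), l)) (Function('h')(Z, l) = Mul(Add(l, Mul(Rational(1, 2), Pow(5, -1))), Pow(Add(Z, l), -1)) = Mul(Add(l, Mul(Rational(1, 2), Rational(1, 5))), Pow(Add(Z, l), -1)) = Mul(Add(l, Rational(1, 10)), Pow(Add(Z, l), -1)) = Mul(Add(Rational(1, 10), l), Pow(Add(Z, l), -1)) = Mul(Pow(Add(Z, l), -1), Add(Rational(1, 10), l)))
Mul(Mul(21, Function('h')(Mul(1, -3), Add(Mul(8, Pow(-1, -1)), Mul(5, Pow(6, -1))))), 182) = Mul(Mul(21, Mul(Pow(Add(Mul(1, -3), Add(Mul(8, Pow(-1, -1)), Mul(5, Pow(6, -1)))), -1), Add(Rational(1, 10), Add(Mul(8, Pow(-1, -1)), Mul(5, Pow(6, -1)))))), 182) = Mul(Mul(21, Mul(Pow(Add(-3, Add(Mul(8, -1), Mul(5, Rational(1, 6)))), -1), Add(Rational(1, 10), Add(Mul(8, -1), Mul(5, Rational(1, 6)))))), 182) = Mul(Mul(21, Mul(Pow(Add(-3, Add(-8, Rational(5, 6))), -1), Add(Rational(1, 10), Add(-8, Rational(5, 6))))), 182) = Mul(Mul(21, Mul(Pow(Add(-3, Rational(-43, 6)), -1), Add(Rational(1, 10), Rational(-43, 6)))), 182) = Mul(Mul(21, Mul(Pow(Rational(-61, 6), -1), Rational(-106, 15))), 182) = Mul(Mul(21, Mul(Rational(-6, 61), Rational(-106, 15))), 182) = Mul(Mul(21, Rational(212, 305)), 182) = Mul(Rational(4452, 305), 182) = Rational(810264, 305)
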